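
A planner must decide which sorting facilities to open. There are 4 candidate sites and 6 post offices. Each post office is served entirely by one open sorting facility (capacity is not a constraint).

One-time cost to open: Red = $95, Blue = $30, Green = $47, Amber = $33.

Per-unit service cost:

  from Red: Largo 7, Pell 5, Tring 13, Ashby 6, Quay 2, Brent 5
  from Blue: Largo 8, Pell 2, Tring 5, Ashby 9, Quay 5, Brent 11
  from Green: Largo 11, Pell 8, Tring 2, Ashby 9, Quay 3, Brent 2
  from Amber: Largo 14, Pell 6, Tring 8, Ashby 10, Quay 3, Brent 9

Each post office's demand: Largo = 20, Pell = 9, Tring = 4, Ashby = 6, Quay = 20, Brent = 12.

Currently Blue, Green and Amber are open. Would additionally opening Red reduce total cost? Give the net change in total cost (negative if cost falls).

No — net change +37 (cost rises by 37).

Current service cost with {Blue, Green, Amber}: 324.
Adding Red: each post office re-picks its cheapest; new service cost 266, saving 58.
Extra fixed cost: 95. Net change = 95 − 58 = 37.
(Totals: 434 → 471.)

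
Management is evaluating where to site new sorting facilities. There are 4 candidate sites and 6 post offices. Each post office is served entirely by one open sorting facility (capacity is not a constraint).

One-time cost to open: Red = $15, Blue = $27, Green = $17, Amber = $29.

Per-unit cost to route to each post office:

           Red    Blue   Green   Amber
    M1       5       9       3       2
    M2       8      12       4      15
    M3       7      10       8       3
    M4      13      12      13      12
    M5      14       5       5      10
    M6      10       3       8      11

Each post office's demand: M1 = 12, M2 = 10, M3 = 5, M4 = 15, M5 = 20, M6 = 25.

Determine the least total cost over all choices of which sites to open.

Minimum total cost: 507

For any fixed open set, each post office goes to its cheapest open site; total = fixed + service.
{Blue, Green, Amber}: M1→Amber 2·12=24, M2→Green 4·10=40, M3→Amber 3·5=15, M4→Blue 12·15=180, M5→Blue 5·20=100, M6→Blue 3·25=75. Service 434; fixed 73; total 507.
{Blue, Green}: M1→Green 3·12=36, M2→Green 4·10=40, M3→Green 8·5=40, M4→Blue 12·15=180, M5→Blue 5·20=100, M6→Blue 3·25=75. Service 471; fixed 44; total 515.
{Red, Blue, Green, Amber}: M1→Amber 2·12=24, M2→Green 4·10=40, M3→Amber 3·5=15, M4→Blue 12·15=180, M5→Blue 5·20=100, M6→Blue 3·25=75. Service 434; fixed 88; total 522.
{Red}: service 900 + fixed 15 = 915
(All 15 nonempty subsets were checked; Blue, Green and Amber is lowest.)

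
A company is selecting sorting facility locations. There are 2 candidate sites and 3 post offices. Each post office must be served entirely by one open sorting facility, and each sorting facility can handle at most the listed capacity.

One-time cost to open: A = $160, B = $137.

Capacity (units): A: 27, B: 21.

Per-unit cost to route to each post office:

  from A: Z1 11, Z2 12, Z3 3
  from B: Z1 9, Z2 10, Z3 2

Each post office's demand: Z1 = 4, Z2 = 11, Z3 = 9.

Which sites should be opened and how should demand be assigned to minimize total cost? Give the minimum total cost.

Minimum total cost: 363

Open {A}: Z1→A 11·4=44, Z2→A 12·11=132, Z3→A 3·9=27.
Loads: A carries 24/27. Service 203; fixed 160; total 363.
Next best feasible plan costs 469.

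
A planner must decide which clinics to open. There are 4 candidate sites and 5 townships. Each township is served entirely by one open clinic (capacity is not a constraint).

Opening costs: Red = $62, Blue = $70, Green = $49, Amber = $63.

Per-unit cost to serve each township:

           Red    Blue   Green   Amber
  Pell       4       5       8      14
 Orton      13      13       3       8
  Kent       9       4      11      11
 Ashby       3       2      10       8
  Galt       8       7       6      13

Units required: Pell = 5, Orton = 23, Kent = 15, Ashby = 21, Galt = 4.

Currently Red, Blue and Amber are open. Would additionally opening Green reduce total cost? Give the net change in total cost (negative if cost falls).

Yes — net change −70 (cost falls by 70).

Current service cost with {Red, Blue, Amber}: 334.
Adding Green: each township re-picks its cheapest; new service cost 215, saving 119.
Extra fixed cost: 49. Net change = 49 − 119 = -70.
(Totals: 529 → 459.)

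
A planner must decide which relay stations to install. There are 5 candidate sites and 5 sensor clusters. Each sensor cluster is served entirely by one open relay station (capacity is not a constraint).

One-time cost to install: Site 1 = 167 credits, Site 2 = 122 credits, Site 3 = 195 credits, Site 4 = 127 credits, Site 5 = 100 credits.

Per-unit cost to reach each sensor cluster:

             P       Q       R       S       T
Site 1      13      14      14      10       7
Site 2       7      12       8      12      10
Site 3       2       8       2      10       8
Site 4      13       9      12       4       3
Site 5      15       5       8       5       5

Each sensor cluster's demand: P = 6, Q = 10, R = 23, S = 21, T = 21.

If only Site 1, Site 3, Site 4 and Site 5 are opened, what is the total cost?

Total cost: 844

Each sensor cluster is assigned to its cheapest site among the open ones.
{Site 1, Site 3, Site 4, Site 5}: P→Site 3 2·6=12, Q→Site 5 5·10=50, R→Site 3 2·23=46, S→Site 4 4·21=84, T→Site 4 3·21=63. Service 255; fixed 589; total 844.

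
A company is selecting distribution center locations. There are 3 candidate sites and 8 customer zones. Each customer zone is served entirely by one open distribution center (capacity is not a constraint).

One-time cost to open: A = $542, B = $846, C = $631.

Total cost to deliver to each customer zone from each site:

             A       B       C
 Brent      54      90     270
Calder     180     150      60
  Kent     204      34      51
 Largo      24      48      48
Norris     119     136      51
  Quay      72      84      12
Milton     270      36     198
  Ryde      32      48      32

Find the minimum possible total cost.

Minimum total cost: 1353

For any fixed open set, each customer zone goes to its cheapest open site; total = fixed + service.
{C}: Brent→C 270, Calder→C 60, Kent→C 51, Largo→C 48, Norris→C 51, Quay→C 12, Milton→C 198, Ryde→C 32. Service 722; fixed 631; total 1353.
{B}: service 626 + fixed 846 = 1472
{A}: service 955 + fixed 542 = 1497
{A, B, C}: service 303 + fixed 2019 = 2322
No other subset beats 1353.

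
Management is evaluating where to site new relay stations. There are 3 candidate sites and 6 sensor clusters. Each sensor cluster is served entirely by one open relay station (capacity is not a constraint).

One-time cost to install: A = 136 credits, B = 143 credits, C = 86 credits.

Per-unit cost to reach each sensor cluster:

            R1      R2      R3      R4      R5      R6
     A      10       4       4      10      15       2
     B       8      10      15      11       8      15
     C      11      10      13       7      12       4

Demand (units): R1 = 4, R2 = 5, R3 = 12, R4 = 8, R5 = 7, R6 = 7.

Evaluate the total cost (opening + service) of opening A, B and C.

Each sensor cluster is assigned to its cheapest site among the open ones.
{A, B, C}: R1→B 8·4=32, R2→A 4·5=20, R3→A 4·12=48, R4→C 7·8=56, R5→B 8·7=56, R6→A 2·7=14. Service 226; fixed 365; total 591.

Total cost: 591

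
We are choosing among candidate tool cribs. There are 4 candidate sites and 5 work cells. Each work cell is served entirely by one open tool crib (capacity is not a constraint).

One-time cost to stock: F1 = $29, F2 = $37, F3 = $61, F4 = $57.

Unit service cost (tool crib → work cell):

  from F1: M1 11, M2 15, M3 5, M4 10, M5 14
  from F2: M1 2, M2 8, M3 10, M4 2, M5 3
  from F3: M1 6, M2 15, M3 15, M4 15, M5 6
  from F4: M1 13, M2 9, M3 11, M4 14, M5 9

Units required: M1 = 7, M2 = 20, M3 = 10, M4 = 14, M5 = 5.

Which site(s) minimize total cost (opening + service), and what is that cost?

Open F1 and F2; minimum total cost 333.

For any fixed open set, each work cell goes to its cheapest open site; total = fixed + service.
{F1, F2}: M1→F2 2·7=14, M2→F2 8·20=160, M3→F1 5·10=50, M4→F2 2·14=28, M5→F2 3·5=15. Service 267; fixed 66; total 333.
{F2}: service 317 + fixed 37 = 354
{F1, F2, F4}: service 267 + fixed 123 = 390
{F1, F2, F3, F4}: M1→F2 2·7=14, M2→F2 8·20=160, M3→F1 5·10=50, M4→F2 2·14=28, M5→F2 3·5=15. Service 267; fixed 184; total 451.
(All 15 nonempty subsets were checked; F1 and F2 is lowest.)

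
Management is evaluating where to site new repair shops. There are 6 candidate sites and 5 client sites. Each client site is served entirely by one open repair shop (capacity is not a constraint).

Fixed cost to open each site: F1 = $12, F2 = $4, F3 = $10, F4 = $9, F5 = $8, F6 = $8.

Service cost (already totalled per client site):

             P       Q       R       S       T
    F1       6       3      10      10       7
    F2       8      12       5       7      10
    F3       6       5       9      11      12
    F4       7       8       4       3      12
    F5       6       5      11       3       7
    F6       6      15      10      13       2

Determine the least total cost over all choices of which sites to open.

Minimum total cost: 38

For any fixed open set, each client site goes to its cheapest open site; total = fixed + service.
{F2, F5}: P→F5 6, Q→F5 5, R→F2 5, S→F5 3, T→F5 7. Service 26; fixed 12; total 38.
{F4, F6}: service 23 + fixed 17 = 40
{F5}: service 32 + fixed 8 = 40
{F1, F2, F3, F4, F5, F6}: service 18 + fixed 51 = 69
No other subset beats 38.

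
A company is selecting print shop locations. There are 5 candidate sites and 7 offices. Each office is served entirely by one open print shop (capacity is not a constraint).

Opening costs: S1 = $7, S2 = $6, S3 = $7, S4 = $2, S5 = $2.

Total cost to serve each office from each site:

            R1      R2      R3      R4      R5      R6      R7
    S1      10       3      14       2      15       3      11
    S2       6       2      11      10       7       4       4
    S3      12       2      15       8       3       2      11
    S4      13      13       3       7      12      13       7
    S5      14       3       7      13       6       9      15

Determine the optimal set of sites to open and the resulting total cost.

Open S2 and S4; minimum total cost 41.

For any fixed open set, each office goes to its cheapest open site; total = fixed + service.
{S2, S4}: R1→S2 6, R2→S2 2, R3→S4 3, R4→S4 7, R5→S2 7, R6→S2 4, R7→S2 4. Service 33; fixed 8; total 41.
{S1, S2, S4}: R1→S2 6, R2→S2 2, R3→S4 3, R4→S1 2, R5→S2 7, R6→S1 3, R7→S2 4. Service 27; fixed 15; total 42.
{S2, S3, S4}: R1→S2 6, R2→S2 2, R3→S4 3, R4→S4 7, R5→S3 3, R6→S3 2, R7→S2 4. Service 27; fixed 15; total 42.
{S1, S2, S3, S4, S5}: R1→S2 6, R2→S2 2, R3→S4 3, R4→S1 2, R5→S3 3, R6→S3 2, R7→S2 4. Service 22; fixed 24; total 46.
No other subset beats 41.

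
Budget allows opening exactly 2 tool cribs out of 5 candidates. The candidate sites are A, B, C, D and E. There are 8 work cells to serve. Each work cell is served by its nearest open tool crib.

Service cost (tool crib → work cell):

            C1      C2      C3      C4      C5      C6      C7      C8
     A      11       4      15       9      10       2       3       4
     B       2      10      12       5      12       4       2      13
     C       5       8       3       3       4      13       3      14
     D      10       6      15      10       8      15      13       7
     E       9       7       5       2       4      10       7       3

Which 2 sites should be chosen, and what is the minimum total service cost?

With exactly 2 open, each work cell uses its cheapest among the chosen.
{A, C}: C1→C 5, C2→A 4, C3→C 3, C4→C 3, C5→C 4, C6→A 2, C7→A 3, C8→A 4. Service cost 28.
{B, E}: service cost 29
{A, E}: service cost 32
Among all 10 size-2 choices, {A, C} is lowest.

Choose A and C; total service cost 28.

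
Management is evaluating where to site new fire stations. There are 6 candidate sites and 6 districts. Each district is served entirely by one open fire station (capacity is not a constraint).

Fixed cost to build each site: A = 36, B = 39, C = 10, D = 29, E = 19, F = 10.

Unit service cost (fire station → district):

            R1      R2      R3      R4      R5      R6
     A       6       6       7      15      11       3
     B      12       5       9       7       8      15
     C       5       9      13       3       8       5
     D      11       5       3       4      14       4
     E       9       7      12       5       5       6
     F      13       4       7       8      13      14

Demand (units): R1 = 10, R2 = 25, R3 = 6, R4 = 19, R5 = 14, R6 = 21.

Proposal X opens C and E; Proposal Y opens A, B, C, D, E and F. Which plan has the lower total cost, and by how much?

Proposal Y is cheaper by 57.

Proposal X: {C, E}: R1→C 5·10=50, R2→E 7·25=175, R3→E 12·6=72, R4→C 3·19=57, R5→E 5·14=70, R6→C 5·21=105. Service 529; fixed 29; total 558.
Proposal Y: {A, B, C, D, E, F}: R1→C 5·10=50, R2→F 4·25=100, R3→D 3·6=18, R4→C 3·19=57, R5→E 5·14=70, R6→A 3·21=63. Service 358; fixed 143; total 501.
Difference: |558 − 501| = 57.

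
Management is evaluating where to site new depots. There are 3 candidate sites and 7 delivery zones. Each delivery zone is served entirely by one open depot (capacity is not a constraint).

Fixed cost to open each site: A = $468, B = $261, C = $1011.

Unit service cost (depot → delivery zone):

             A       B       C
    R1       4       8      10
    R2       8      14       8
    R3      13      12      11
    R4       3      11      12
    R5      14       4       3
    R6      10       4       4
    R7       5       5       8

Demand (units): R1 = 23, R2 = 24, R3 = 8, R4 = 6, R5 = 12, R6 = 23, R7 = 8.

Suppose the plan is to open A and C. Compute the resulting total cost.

Total cost: 2037

Each delivery zone is assigned to its cheapest site among the open ones.
{A, C}: R1→A 4·23=92, R2→A 8·24=192, R3→C 11·8=88, R4→A 3·6=18, R5→C 3·12=36, R6→C 4·23=92, R7→A 5·8=40. Service 558; fixed 1479; total 2037.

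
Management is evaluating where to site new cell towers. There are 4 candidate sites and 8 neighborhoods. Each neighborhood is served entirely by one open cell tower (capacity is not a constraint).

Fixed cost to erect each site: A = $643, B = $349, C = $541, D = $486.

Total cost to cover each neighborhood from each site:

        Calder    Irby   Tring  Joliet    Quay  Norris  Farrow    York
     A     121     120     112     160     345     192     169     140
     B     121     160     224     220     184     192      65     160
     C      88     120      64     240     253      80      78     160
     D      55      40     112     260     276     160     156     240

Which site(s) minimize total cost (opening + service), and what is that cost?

Open C only; minimum total cost 1624.

For any fixed open set, each neighborhood goes to its cheapest open site; total = fixed + service.
{C}: Calder→C 88, Irby→C 120, Tring→C 64, Joliet→C 240, Quay→C 253, Norris→C 80, Farrow→C 78, York→C 160. Service 1083; fixed 541; total 1624.
{B}: service 1326 + fixed 349 = 1675
{D}: service 1299 + fixed 486 = 1785
{A, B, C, D}: Calder→D 55, Irby→D 40, Tring→C 64, Joliet→A 160, Quay→B 184, Norris→C 80, Farrow→B 65, York→A 140. Service 788; fixed 2019; total 2807.
No other subset beats 1624.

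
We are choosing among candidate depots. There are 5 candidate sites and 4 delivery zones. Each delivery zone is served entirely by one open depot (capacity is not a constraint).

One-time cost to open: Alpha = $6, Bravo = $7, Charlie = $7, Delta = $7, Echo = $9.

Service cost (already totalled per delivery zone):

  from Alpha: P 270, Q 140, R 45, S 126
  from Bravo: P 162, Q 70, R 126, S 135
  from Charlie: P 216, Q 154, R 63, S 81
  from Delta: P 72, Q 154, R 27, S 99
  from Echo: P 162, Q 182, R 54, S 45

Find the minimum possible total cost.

Minimum total cost: 237

For any fixed open set, each delivery zone goes to its cheapest open site; total = fixed + service.
{Bravo, Delta, Echo}: P→Delta 72, Q→Bravo 70, R→Delta 27, S→Echo 45. Service 214; fixed 23; total 237.
{Alpha, Bravo, Delta, Echo}: P→Delta 72, Q→Bravo 70, R→Delta 27, S→Echo 45. Service 214; fixed 29; total 243.
{Bravo, Charlie, Delta, Echo}: service 214 + fixed 30 = 244
{Alpha, Bravo, Charlie, Delta, Echo}: service 214 + fixed 36 = 250
No other subset beats 237.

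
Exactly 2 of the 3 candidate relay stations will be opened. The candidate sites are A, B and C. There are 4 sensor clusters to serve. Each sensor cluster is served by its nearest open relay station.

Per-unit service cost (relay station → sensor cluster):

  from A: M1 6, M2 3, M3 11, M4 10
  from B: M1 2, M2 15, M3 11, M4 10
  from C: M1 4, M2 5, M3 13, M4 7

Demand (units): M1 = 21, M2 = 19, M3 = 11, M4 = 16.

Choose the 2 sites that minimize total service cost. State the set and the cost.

With exactly 2 open, each sensor cluster uses its cheapest among the chosen.
{B, C}: M1→B 2·21=42, M2→C 5·19=95, M3→B 11·11=121, M4→C 7·16=112. Service cost 370.
{A, C}: service cost 374
{A, B}: service cost 380
Among all 3 size-2 choices, {B, C} is lowest.

Choose B and C; total service cost 370.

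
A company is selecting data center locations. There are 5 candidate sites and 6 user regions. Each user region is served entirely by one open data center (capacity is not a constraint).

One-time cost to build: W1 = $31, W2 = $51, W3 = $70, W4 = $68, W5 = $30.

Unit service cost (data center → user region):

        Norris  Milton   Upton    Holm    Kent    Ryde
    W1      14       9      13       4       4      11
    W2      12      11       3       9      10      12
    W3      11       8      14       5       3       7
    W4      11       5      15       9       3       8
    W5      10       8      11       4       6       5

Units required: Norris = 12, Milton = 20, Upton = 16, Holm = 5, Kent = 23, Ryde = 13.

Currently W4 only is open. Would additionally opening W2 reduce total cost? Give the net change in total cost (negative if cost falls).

Yes — net change −141 (cost falls by 141).

Current service cost with {W4}: 690.
Adding W2: each user region re-picks its cheapest; new service cost 498, saving 192.
Extra fixed cost: 51. Net change = 51 − 192 = -141.
(Totals: 758 → 617.)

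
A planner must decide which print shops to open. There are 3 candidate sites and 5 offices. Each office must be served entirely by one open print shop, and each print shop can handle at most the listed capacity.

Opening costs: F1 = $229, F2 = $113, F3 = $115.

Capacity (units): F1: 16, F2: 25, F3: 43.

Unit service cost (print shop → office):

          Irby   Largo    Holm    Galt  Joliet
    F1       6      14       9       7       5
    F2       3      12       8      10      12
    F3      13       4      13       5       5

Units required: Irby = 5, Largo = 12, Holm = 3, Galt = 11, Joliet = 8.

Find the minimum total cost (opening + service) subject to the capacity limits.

Open {F3}: Irby→F3 13·5=65, Largo→F3 4·12=48, Holm→F3 13·3=39, Galt→F3 5·11=55, Joliet→F3 5·8=40.
Loads: F3 carries 39/43. Service 247; fixed 115; total 362.
Next best feasible plan costs 410.

Minimum total cost: 362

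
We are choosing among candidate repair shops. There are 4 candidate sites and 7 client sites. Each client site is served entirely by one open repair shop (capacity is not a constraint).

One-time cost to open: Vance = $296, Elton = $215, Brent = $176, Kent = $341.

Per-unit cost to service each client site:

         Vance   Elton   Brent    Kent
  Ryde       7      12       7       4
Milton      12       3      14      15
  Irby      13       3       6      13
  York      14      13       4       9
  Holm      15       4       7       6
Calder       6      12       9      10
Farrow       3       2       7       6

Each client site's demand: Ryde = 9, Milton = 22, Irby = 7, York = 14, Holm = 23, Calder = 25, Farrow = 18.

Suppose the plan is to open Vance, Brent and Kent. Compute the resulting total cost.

Total cost: 1553

Each client site is assigned to its cheapest site among the open ones.
{Vance, Brent, Kent}: Ryde→Kent 4·9=36, Milton→Vance 12·22=264, Irby→Brent 6·7=42, York→Brent 4·14=56, Holm→Kent 6·23=138, Calder→Vance 6·25=150, Farrow→Vance 3·18=54. Service 740; fixed 813; total 1553.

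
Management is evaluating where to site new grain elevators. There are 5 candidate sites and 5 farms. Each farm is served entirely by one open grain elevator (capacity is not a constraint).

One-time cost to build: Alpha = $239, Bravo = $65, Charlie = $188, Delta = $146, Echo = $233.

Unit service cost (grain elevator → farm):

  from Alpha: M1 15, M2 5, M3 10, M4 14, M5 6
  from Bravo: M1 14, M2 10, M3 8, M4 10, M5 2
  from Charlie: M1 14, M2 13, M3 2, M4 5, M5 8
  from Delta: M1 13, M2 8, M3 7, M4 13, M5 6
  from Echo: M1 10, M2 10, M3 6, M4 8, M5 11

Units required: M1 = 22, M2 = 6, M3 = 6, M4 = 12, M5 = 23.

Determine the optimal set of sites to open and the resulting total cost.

Open Bravo only; minimum total cost 647.

For any fixed open set, each farm goes to its cheapest open site; total = fixed + service.
{Bravo}: M1→Bravo 14·22=308, M2→Bravo 10·6=60, M3→Bravo 8·6=48, M4→Bravo 10·12=120, M5→Bravo 2·23=46. Service 582; fixed 65; total 647.
{Bravo, Charlie}: M1→Bravo 14·22=308, M2→Bravo 10·6=60, M3→Charlie 2·6=12, M4→Charlie 5·12=60, M5→Bravo 2·23=46. Service 486; fixed 253; total 739.
{Bravo, Delta}: service 542 + fixed 211 = 753
{Alpha, Bravo, Charlie, Delta, Echo}: service 368 + fixed 871 = 1239
No other subset beats 647.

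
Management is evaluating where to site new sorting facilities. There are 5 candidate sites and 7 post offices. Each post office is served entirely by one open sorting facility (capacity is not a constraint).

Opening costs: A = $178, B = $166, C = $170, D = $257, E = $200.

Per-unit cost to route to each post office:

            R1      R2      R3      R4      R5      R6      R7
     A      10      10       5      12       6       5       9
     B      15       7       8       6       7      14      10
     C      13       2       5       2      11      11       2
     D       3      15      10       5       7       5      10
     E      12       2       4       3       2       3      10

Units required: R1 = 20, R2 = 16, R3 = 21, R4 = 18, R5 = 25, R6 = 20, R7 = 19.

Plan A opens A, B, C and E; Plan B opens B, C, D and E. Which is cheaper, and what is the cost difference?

Plan A: {A, B, C, E}: R1→A 10·20=200, R2→C 2·16=32, R3→E 4·21=84, R4→C 2·18=36, R5→E 2·25=50, R6→E 3·20=60, R7→C 2·19=38. Service 500; fixed 714; total 1214.
Plan B: {B, C, D, E}: R1→D 3·20=60, R2→C 2·16=32, R3→E 4·21=84, R4→C 2·18=36, R5→E 2·25=50, R6→E 3·20=60, R7→C 2·19=38. Service 360; fixed 793; total 1153.
Difference: |1214 − 1153| = 61.

Plan B is cheaper by 61.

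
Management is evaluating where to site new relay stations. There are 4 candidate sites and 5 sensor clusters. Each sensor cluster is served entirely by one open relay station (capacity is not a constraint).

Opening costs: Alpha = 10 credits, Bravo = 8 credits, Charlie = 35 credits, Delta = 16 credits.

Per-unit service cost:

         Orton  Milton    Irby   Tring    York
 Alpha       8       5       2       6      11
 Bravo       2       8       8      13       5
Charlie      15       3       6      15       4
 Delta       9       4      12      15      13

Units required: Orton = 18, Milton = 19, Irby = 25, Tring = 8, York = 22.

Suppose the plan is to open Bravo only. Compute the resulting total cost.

Total cost: 610

Each sensor cluster is assigned to its cheapest site among the open ones.
{Bravo}: Orton→Bravo 2·18=36, Milton→Bravo 8·19=152, Irby→Bravo 8·25=200, Tring→Bravo 13·8=104, York→Bravo 5·22=110. Service 602; fixed 8; total 610.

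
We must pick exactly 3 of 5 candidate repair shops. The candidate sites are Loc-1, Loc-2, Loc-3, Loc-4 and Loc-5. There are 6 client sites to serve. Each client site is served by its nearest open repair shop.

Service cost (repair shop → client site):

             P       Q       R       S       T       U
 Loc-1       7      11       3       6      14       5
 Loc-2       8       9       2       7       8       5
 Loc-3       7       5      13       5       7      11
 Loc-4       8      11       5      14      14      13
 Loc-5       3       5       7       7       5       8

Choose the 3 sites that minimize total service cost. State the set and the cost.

Choose Loc-2, Loc-3 and Loc-5; total service cost 25.

With exactly 3 open, each client site uses its cheapest among the chosen.
{Loc-2, Loc-3, Loc-5}: P→Loc-5 3, Q→Loc-3 5, R→Loc-2 2, S→Loc-3 5, T→Loc-5 5, U→Loc-2 5. Service cost 25.
{Loc-1, Loc-2, Loc-5}: service cost 26
{Loc-1, Loc-3, Loc-5}: service cost 26
Among all 10 size-3 choices, {Loc-2, Loc-3, Loc-5} is lowest.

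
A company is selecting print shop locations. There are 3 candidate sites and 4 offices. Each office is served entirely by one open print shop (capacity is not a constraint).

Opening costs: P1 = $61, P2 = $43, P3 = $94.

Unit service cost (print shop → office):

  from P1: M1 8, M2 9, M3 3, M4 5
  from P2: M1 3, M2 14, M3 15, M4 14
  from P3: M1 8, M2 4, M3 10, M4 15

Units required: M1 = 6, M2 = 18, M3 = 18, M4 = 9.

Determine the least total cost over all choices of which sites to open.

For any fixed open set, each office goes to its cheapest open site; total = fixed + service.
{P1}: M1→P1 8·6=48, M2→P1 9·18=162, M3→P1 3·18=54, M4→P1 5·9=45. Service 309; fixed 61; total 370.
{P1, P3}: service 219 + fixed 155 = 374
{P1, P2}: M1→P2 3·6=18, M2→P1 9·18=162, M3→P1 3·18=54, M4→P1 5·9=45. Service 279; fixed 104; total 383.
{P1, P2, P3}: service 189 + fixed 198 = 387
(All 7 nonempty subsets were checked; P1 only is lowest.)

Minimum total cost: 370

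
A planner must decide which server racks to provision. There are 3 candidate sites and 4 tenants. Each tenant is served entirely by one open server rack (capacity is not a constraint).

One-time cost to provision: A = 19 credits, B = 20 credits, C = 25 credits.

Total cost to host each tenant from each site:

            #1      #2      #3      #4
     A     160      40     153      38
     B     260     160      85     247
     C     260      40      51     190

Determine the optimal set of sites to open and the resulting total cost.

For any fixed open set, each tenant goes to its cheapest open site; total = fixed + service.
{A, C}: #1→A 160, #2→A 40, #3→C 51, #4→A 38. Service 289; fixed 44; total 333.
{A, B, C}: service 289 + fixed 64 = 353
{A, B}: service 323 + fixed 39 = 362
{A}: #1→A 160, #2→A 40, #3→A 153, #4→A 38. Service 391; fixed 19; total 410.
No other subset beats 333.

Open A and C; minimum total cost 333.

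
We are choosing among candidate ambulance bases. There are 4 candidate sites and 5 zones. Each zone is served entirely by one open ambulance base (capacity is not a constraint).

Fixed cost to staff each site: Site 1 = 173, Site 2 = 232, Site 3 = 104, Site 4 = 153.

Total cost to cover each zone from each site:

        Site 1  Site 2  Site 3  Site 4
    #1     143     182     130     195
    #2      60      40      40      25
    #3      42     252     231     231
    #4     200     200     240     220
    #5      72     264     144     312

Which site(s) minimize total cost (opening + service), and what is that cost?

For any fixed open set, each zone goes to its cheapest open site; total = fixed + service.
{Site 1}: #1→Site 1 143, #2→Site 1 60, #3→Site 1 42, #4→Site 1 200, #5→Site 1 72. Service 517; fixed 173; total 690.
{Site 1, Site 3}: #1→Site 3 130, #2→Site 3 40, #3→Site 1 42, #4→Site 1 200, #5→Site 1 72. Service 484; fixed 277; total 761.
{Site 1, Site 4}: #1→Site 1 143, #2→Site 4 25, #3→Site 1 42, #4→Site 1 200, #5→Site 1 72. Service 482; fixed 326; total 808.
{Site 1, Site 2, Site 3, Site 4}: service 469 + fixed 662 = 1131
No other subset beats 690.

Open Site 1 only; minimum total cost 690.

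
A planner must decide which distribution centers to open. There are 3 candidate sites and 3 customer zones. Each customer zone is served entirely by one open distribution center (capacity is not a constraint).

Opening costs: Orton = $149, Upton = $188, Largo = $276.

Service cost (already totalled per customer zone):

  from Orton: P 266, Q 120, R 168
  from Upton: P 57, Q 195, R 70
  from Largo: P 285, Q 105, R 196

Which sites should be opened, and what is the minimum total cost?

Open Upton only; minimum total cost 510.

For any fixed open set, each customer zone goes to its cheapest open site; total = fixed + service.
{Upton}: P→Upton 57, Q→Upton 195, R→Upton 70. Service 322; fixed 188; total 510.
{Orton, Upton}: P→Upton 57, Q→Orton 120, R→Upton 70. Service 247; fixed 337; total 584.
{Upton, Largo}: service 232 + fixed 464 = 696
{Orton, Upton, Largo}: service 232 + fixed 613 = 845
(All 7 nonempty subsets were checked; Upton only is lowest.)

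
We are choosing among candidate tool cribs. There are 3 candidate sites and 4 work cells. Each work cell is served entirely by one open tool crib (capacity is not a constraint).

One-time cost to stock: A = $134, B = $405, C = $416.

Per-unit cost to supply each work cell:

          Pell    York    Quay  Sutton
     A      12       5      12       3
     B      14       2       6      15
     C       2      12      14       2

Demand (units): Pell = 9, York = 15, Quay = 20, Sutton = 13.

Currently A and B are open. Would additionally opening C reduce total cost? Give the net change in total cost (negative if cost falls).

No — net change +313 (cost rises by 313).

Current service cost with {A, B}: 297.
Adding C: each work cell re-picks its cheapest; new service cost 194, saving 103.
Extra fixed cost: 416. Net change = 416 − 103 = 313.
(Totals: 836 → 1149.)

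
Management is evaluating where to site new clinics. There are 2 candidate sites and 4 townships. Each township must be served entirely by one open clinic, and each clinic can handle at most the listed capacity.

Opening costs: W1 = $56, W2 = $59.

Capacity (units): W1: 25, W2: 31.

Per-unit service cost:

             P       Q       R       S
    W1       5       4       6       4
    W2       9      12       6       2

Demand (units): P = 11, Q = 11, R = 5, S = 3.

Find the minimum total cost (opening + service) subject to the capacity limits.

Open {W1, W2}: P→W1 5·11=55, Q→W1 4·11=44, R→W2 6·5=30, S→W2 2·3=6.
Loads: W1 carries 22/25, W2 carries 8/31. Service 135; fixed 115; total 250.
Next best feasible plan costs 256.

Minimum total cost: 250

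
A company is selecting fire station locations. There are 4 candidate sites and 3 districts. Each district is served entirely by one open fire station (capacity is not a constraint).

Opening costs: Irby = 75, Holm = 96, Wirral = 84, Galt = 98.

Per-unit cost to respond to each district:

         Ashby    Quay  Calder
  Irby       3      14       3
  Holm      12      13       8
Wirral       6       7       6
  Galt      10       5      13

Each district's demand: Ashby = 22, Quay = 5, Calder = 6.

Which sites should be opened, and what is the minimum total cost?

For any fixed open set, each district goes to its cheapest open site; total = fixed + service.
{Irby}: Ashby→Irby 3·22=66, Quay→Irby 14·5=70, Calder→Irby 3·6=18. Service 154; fixed 75; total 229.
{Irby, Wirral}: service 119 + fixed 159 = 278
{Irby, Galt}: Ashby→Irby 3·22=66, Quay→Galt 5·5=25, Calder→Irby 3·6=18. Service 109; fixed 173; total 282.
{Irby, Holm, Wirral, Galt}: Ashby→Irby 3·22=66, Quay→Galt 5·5=25, Calder→Irby 3·6=18. Service 109; fixed 353; total 462.
No other subset beats 229.

Open Irby only; minimum total cost 229.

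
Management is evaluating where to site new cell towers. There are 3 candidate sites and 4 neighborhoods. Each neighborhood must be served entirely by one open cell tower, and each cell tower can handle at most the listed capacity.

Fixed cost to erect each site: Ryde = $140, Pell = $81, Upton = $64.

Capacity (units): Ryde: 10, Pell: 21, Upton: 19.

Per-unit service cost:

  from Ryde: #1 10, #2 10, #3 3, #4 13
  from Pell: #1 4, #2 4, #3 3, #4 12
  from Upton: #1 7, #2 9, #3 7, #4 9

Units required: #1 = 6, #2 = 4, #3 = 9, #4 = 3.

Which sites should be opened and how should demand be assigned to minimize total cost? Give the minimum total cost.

Open {Pell, Upton}: #1→Pell 4·6=24, #2→Pell 4·4=16, #3→Pell 3·9=27, #4→Upton 9·3=27.
Loads: Pell carries 19/21, Upton carries 3/19. Service 94; fixed 145; total 239.
Next best feasible plan costs 257.

Minimum total cost: 239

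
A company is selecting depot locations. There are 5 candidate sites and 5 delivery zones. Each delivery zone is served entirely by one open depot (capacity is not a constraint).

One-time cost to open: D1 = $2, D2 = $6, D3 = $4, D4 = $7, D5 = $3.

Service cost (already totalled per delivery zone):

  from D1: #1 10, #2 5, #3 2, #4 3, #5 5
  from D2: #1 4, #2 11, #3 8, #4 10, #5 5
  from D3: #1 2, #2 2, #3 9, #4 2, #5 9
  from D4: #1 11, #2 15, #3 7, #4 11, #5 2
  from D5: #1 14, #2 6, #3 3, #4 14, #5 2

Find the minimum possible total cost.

Minimum total cost: 18

For any fixed open set, each delivery zone goes to its cheapest open site; total = fixed + service.
{D3, D5}: #1→D3 2, #2→D3 2, #3→D5 3, #4→D3 2, #5→D5 2. Service 11; fixed 7; total 18.
{D1, D3}: #1→D3 2, #2→D3 2, #3→D1 2, #4→D3 2, #5→D1 5. Service 13; fixed 6; total 19.
{D1, D3, D5}: service 10 + fixed 9 = 19
{D1, D2, D3, D4, D5}: service 10 + fixed 22 = 32
No other subset beats 18.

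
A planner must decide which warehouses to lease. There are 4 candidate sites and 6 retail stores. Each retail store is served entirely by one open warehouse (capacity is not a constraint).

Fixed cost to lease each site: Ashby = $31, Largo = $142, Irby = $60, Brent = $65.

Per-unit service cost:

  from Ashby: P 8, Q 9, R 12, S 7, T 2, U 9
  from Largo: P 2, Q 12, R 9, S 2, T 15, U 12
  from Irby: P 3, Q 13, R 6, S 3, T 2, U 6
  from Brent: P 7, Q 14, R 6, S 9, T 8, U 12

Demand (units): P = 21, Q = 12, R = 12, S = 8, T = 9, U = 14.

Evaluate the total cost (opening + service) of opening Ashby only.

Total cost: 651

Each retail store is assigned to its cheapest site among the open ones.
{Ashby}: P→Ashby 8·21=168, Q→Ashby 9·12=108, R→Ashby 12·12=144, S→Ashby 7·8=56, T→Ashby 2·9=18, U→Ashby 9·14=126. Service 620; fixed 31; total 651.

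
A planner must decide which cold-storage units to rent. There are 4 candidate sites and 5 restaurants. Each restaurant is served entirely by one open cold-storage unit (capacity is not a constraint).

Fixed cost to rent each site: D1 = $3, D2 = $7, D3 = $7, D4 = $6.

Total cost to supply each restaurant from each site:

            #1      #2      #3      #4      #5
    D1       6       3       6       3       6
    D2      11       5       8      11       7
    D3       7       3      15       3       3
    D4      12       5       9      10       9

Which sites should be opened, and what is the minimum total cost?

Open D1 only; minimum total cost 27.

For any fixed open set, each restaurant goes to its cheapest open site; total = fixed + service.
{D1}: #1→D1 6, #2→D1 3, #3→D1 6, #4→D1 3, #5→D1 6. Service 24; fixed 3; total 27.
{D1, D3}: service 21 + fixed 10 = 31
{D1, D4}: service 24 + fixed 9 = 33
{D1, D2, D3, D4}: #1→D1 6, #2→D1 3, #3→D1 6, #4→D1 3, #5→D3 3. Service 21; fixed 23; total 44.
No other subset beats 27.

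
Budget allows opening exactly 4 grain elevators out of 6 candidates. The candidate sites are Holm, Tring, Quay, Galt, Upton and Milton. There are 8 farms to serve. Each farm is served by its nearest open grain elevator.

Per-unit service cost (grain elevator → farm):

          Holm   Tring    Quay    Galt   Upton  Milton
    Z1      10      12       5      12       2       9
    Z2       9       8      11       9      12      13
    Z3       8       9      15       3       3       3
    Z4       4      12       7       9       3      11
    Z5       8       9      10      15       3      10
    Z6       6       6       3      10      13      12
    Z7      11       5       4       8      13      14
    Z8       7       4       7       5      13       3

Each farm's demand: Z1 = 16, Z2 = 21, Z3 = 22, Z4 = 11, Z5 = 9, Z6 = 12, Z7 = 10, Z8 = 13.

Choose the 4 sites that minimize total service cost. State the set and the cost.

With exactly 4 open, each farm uses its cheapest among the chosen.
{Tring, Quay, Upton, Milton}: Z1→Upton 2·16=32, Z2→Tring 8·21=168, Z3→Upton 3·22=66, Z4→Upton 3·11=33, Z5→Upton 3·9=27, Z6→Quay 3·12=36, Z7→Quay 4·10=40, Z8→Milton 3·13=39. Service cost 441.
{Holm, Tring, Quay, Upton}: service cost 454
{Tring, Quay, Galt, Upton}: service cost 454
Among all 15 size-4 choices, {Tring, Quay, Upton, Milton} is lowest.

Choose Tring, Quay, Upton and Milton; total service cost 441.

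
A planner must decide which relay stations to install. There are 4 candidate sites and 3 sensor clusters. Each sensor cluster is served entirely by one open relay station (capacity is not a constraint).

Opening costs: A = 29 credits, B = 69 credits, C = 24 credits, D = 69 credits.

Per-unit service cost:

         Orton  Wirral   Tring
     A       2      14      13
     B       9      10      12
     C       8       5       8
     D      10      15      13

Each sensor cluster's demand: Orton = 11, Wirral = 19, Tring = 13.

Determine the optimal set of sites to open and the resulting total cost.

Open A and C; minimum total cost 274.

For any fixed open set, each sensor cluster goes to its cheapest open site; total = fixed + service.
{A, C}: Orton→A 2·11=22, Wirral→C 5·19=95, Tring→C 8·13=104. Service 221; fixed 53; total 274.
{C}: service 287 + fixed 24 = 311
{A, B, C}: service 221 + fixed 122 = 343
{A, B, C, D}: service 221 + fixed 191 = 412
(All 15 nonempty subsets were checked; A and C is lowest.)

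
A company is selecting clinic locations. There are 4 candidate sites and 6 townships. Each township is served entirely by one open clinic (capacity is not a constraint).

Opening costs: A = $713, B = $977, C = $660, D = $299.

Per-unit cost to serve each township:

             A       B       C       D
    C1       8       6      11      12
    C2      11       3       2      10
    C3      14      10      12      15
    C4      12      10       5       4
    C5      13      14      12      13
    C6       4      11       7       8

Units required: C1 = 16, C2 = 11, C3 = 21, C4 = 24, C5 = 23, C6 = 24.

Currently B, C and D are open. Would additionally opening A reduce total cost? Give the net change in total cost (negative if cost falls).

Current service cost with {B, C, D}: 868.
Adding A: each township re-picks its cheapest; new service cost 796, saving 72.
Extra fixed cost: 713. Net change = 713 − 72 = 641.
(Totals: 2804 → 3445.)

No — net change +641 (cost rises by 641).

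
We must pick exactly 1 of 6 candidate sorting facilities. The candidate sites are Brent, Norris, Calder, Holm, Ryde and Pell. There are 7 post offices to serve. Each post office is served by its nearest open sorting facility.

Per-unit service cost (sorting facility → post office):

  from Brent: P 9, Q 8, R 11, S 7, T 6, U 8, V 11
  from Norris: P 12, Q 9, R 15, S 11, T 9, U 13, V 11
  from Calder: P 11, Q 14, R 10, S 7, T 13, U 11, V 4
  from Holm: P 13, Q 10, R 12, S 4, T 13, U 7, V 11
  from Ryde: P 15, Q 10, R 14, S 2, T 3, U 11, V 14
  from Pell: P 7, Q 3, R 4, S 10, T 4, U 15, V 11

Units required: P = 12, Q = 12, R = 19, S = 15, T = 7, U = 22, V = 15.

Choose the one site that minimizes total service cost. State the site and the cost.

With exactly 1 open, each post office uses its cheapest among the chosen.
{Pell}: P→Pell 7·12=84, Q→Pell 3·12=36, R→Pell 4·19=76, S→Pell 10·15=150, T→Pell 4·7=28, U→Pell 15·22=330, V→Pell 11·15=165. Service cost 869.
{Brent}: service cost 901
{Holm}: service cost 974
Among all 6 size-1 choices, {Pell} is lowest.

Choose Pell only; total service cost 869.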